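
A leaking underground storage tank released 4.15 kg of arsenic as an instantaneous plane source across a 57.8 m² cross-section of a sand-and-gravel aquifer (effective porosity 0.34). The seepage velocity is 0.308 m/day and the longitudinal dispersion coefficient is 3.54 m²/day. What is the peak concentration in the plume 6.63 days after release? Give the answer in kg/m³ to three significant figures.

0.0123 kg/m³

The peak of an instantaneous 1D plume sits at x = vt; there the Gaussian factor is 1 and C_max = M/(n_e·A·√(4πDt)), where n_e·A is the pore area the mass is dissolved in.
√(4πDt) = √(4π × 3.54 × 6.63) = 17.17 m, so C_max = 4.15/(0.34 × 57.8 × 17.17) = 0.0123 kg/m³.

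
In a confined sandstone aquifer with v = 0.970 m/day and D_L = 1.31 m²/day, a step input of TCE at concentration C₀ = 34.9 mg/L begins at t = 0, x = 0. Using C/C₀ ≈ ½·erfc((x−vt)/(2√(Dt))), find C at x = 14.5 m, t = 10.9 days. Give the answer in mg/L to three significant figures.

For a continuous step input, C/C₀ ≈ ½·erfc((x−vt)/(2√(Dt))).
vt = 0.970 × 10.9 = 10.573 m and 2√(Dt) = 2√(1.31 × 10.9) = 7.558 m.
Argument (x−vt)/(2√(Dt)) = (14.5 − 10.573)/7.558 = 0.5196; ½·erfc(0.5196) = 0.2312.
C = 34.9 × 0.2312 = 8.07 mg/L.

8.07 mg/L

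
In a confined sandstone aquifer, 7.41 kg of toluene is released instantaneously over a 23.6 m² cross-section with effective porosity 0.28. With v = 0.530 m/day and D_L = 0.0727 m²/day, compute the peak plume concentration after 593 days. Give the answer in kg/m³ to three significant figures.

0.0482 kg/m³

The peak of an instantaneous 1D plume sits at x = vt; there the Gaussian factor is 1 and C_max = M/(n_e·A·√(4πDt)), where n_e·A is the pore area the mass is dissolved in.
√(4πDt) = √(4π × 0.0727 × 593) = 23.28 m, so C_max = 7.41/(0.28 × 23.6 × 23.28) = 0.0482 kg/m³.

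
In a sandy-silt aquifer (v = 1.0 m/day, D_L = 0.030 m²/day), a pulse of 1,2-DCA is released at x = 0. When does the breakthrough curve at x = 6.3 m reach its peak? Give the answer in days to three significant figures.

For the 1D instantaneous-source solution, setting ∂C/∂t = 0 at fixed x gives v²t² + 2Dt − x² = 0, so t = (√(D² + v²x²) − D)/v².
√(D² + v²x²) = √(0.030² + 1.0² × 6.3²) = 6.300; v² = 1.
t = (6.300 − 0.030)/1 = 6.27 days (vs. the pure-advection estimate x/v = 6.30 d).

6.27 days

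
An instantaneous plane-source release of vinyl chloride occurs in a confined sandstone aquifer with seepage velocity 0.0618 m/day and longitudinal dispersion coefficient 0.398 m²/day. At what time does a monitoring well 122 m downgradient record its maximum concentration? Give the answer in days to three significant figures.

For the 1D instantaneous-source solution, setting ∂C/∂t = 0 at fixed x gives v²t² + 2Dt − x² = 0, so t = (√(D² + v²x²) − D)/v².
√(D² + v²x²) = √(0.398² + 0.0618² × 122²) = 7.550; v² = 0.00381924.
t = (7.550 − 0.398)/0.00381924 = 1870 days (vs. the pure-advection estimate x/v = 1970 d).

1870 days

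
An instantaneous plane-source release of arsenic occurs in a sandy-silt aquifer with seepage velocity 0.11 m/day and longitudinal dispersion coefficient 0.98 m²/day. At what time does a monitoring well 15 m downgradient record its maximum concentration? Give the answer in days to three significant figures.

For the 1D instantaneous-source solution, setting ∂C/∂t = 0 at fixed x gives v²t² + 2Dt − x² = 0, so t = (√(D² + v²x²) − D)/v².
√(D² + v²x²) = √(0.98² + 0.11² × 15²) = 1.919; v² = 0.0121.
t = (1.919 − 0.98)/0.0121 = 77.6 days (vs. the pure-advection estimate x/v = 136 d).

77.6 days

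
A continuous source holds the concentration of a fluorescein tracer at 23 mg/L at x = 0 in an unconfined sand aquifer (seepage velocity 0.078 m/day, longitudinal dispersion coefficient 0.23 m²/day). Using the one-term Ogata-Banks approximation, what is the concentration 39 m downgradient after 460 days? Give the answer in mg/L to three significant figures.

9.55 mg/L

For a continuous step input, C/C₀ ≈ ½·erfc((x−vt)/(2√(Dt))).
vt = 0.078 × 460 = 35.88 m and 2√(Dt) = 2√(0.23 × 460) = 20.57 m.
Argument (x−vt)/(2√(Dt)) = (39 − 35.88)/20.57 = 0.1517; ½·erfc(0.1517) = 0.4151.
C = 23 × 0.4151 = 9.55 mg/L.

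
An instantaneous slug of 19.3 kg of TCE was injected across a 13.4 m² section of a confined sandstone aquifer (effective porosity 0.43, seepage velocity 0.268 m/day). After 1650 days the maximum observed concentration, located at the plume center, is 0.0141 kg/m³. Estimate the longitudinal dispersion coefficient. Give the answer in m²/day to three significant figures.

At the plume center C_max = M/(n_e·A·√(4πDt)), so D = M²/(4πt·(n_e·A·C_max)²).
n_e·A·C_max = 0.43 × 13.4 × 0.0141 = 0.08124 kg/m.
D = 19.3²/(4π × 1650 × 0.08124²) = 2.72 m²/day.

2.72 m²/day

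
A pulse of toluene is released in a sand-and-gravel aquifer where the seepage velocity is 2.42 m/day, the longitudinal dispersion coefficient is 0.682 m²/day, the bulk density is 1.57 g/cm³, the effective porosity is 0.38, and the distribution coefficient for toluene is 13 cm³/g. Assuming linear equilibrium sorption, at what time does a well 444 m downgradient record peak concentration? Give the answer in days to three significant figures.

Retardation factor R = 1 + ρ_b·K_d/n = 1 + 1.57 × 13/0.38 = 54.71.
Sorption retards both mechanisms: v_R = v/R = 0.04423 m/day, D_R = D/R = 0.01247 m²/day.
Peak time from v_R²t² + 2D_R t − x² = 0: t = (√(D_R² + v_R²x²) − D_R)/v_R².
√(D_R² + v_R²x²) = √(0.01247² + 0.04423² × 444²) = 19.64; v_R² = 0.001956.
t = (19.64 − 0.01247)/0.001956 = 10000 days.

10000 days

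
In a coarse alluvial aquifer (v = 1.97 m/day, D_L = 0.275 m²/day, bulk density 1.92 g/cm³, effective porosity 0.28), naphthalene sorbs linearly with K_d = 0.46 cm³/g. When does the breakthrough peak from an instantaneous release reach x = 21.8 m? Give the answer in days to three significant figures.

45.7 days

Retardation factor R = 1 + ρ_b·K_d/n = 1 + 1.92 × 0.46/0.28 = 4.154.
Sorption retards both mechanisms: v_R = v/R = 0.4742 m/day, D_R = D/R = 0.06620 m²/day.
Peak time from v_R²t² + 2D_R t − x² = 0: t = (√(D_R² + v_R²x²) − D_R)/v_R².
√(D_R² + v_R²x²) = √(0.06620² + 0.4742² × 21.8²) = 10.34; v_R² = 0.2249.
t = (10.34 − 0.06620)/0.2249 = 45.7 days.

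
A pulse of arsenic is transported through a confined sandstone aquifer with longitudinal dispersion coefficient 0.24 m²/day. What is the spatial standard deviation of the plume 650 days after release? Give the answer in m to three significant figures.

17.7 m

Dispersive spreading gives a Gaussian with σ² = 2Dt; advection only shifts the center.
σ = √(2 × 0.24 × 650) = 17.7 m.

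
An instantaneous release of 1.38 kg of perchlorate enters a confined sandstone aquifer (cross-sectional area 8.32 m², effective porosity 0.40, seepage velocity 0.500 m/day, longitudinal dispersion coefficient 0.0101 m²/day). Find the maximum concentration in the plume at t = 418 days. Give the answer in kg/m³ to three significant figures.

The peak of an instantaneous 1D plume sits at x = vt; there the Gaussian factor is 1 and C_max = M/(n_e·A·√(4πDt)), where n_e·A is the pore area the mass is dissolved in.
√(4πDt) = √(4π × 0.0101 × 418) = 7.284 m, so C_max = 1.38/(0.40 × 8.32 × 7.284) = 0.0569 kg/m³.

0.0569 kg/m³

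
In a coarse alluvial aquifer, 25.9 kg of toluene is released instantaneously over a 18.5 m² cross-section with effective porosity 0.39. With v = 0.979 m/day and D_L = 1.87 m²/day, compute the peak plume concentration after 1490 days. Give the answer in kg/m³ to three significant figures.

The peak of an instantaneous 1D plume sits at x = vt; there the Gaussian factor is 1 and C_max = M/(n_e·A·√(4πDt)), where n_e·A is the pore area the mass is dissolved in.
√(4πDt) = √(4π × 1.87 × 1490) = 187.1 m, so C_max = 25.9/(0.39 × 18.5 × 187.1) = 0.0192 kg/m³.

0.0192 kg/m³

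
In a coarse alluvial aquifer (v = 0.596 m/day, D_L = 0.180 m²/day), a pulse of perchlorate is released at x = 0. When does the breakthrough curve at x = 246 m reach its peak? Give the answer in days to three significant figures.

412 days

For the 1D instantaneous-source solution, setting ∂C/∂t = 0 at fixed x gives v²t² + 2Dt − x² = 0, so t = (√(D² + v²x²) − D)/v².
√(D² + v²x²) = √(0.180² + 0.596² × 246²) = 146.6; v² = 0.355216.
t = (146.6 − 0.180)/0.355216 = 412 days (vs. the pure-advection estimate x/v = 413 d).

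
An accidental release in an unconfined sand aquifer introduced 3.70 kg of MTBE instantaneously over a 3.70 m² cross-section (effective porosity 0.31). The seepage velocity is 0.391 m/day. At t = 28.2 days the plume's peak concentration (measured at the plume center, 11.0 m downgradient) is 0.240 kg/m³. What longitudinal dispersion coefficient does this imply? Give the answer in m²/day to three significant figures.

At the plume center C_max = M/(n_e·A·√(4πDt)), so D = M²/(4πt·(n_e·A·C_max)²).
n_e·A·C_max = 0.31 × 3.70 × 0.240 = 0.2753 kg/m.
D = 3.70²/(4π × 28.2 × 0.2753²) = 0.510 m²/day.

0.510 m²/day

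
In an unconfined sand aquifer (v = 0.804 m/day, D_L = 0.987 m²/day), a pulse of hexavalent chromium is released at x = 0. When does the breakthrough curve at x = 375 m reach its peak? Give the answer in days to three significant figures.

465 days

For the 1D instantaneous-source solution, setting ∂C/∂t = 0 at fixed x gives v²t² + 2Dt − x² = 0, so t = (√(D² + v²x²) − D)/v².
√(D² + v²x²) = √(0.987² + 0.804² × 375²) = 301.5; v² = 0.646416.
t = (301.5 − 0.987)/0.646416 = 465 days (vs. the pure-advection estimate x/v = 466 d).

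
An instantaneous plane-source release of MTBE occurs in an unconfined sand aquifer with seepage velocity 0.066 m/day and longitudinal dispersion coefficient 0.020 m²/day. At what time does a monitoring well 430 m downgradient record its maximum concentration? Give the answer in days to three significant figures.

6510 days

For the 1D instantaneous-source solution, setting ∂C/∂t = 0 at fixed x gives v²t² + 2Dt − x² = 0, so t = (√(D² + v²x²) − D)/v².
√(D² + v²x²) = √(0.020² + 0.066² × 430²) = 28.38; v² = 0.004356.
t = (28.38 − 0.020)/0.004356 = 6510 days (vs. the pure-advection estimate x/v = 6520 d).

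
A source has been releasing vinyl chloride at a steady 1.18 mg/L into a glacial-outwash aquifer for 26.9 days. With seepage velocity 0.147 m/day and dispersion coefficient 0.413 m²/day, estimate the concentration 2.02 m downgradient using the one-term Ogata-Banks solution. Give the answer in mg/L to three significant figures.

For a continuous step input, C/C₀ ≈ ½·erfc((x−vt)/(2√(Dt))).
vt = 0.147 × 26.9 = 3.9543 m and 2√(Dt) = 2√(0.413 × 26.9) = 6.666 m.
Argument (x−vt)/(2√(Dt)) = (2.02 − 3.9543)/6.666 = -0.2902; ½·erfc(-0.2902) = 0.6592.
C = 1.18 × 0.6592 = 0.778 mg/L.

0.778 mg/L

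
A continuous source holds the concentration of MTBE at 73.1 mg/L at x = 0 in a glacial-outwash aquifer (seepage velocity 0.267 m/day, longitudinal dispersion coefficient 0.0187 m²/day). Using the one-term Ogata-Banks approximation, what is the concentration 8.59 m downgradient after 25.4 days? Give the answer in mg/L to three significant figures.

2.32 mg/L

For a continuous step input, C/C₀ ≈ ½·erfc((x−vt)/(2√(Dt))).
vt = 0.267 × 25.4 = 6.7818 m and 2√(Dt) = 2√(0.0187 × 25.4) = 1.378 m.
Argument (x−vt)/(2√(Dt)) = (8.59 − 6.7818)/1.378 = 1.312; ½·erfc(1.312) = 0.03177.
C = 73.1 × 0.03177 = 2.32 mg/L.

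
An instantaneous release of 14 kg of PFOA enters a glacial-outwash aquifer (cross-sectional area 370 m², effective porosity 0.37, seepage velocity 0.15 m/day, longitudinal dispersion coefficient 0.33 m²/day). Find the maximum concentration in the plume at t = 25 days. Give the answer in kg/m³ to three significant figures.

The peak of an instantaneous 1D plume sits at x = vt; there the Gaussian factor is 1 and C_max = M/(n_e·A·√(4πDt)), where n_e·A is the pore area the mass is dissolved in.
√(4πDt) = √(4π × 0.33 × 25) = 10.18 m, so C_max = 14/(0.37 × 370 × 10.18) = 0.0100 kg/m³.

0.0100 kg/m³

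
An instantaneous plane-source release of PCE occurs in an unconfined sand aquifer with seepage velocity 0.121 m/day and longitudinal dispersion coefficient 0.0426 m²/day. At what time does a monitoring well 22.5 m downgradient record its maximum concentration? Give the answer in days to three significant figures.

183 days

For the 1D instantaneous-source solution, setting ∂C/∂t = 0 at fixed x gives v²t² + 2Dt − x² = 0, so t = (√(D² + v²x²) − D)/v².
√(D² + v²x²) = √(0.0426² + 0.121² × 22.5²) = 2.723; v² = 0.014641.
t = (2.723 − 0.0426)/0.014641 = 183 days (vs. the pure-advection estimate x/v = 186 d).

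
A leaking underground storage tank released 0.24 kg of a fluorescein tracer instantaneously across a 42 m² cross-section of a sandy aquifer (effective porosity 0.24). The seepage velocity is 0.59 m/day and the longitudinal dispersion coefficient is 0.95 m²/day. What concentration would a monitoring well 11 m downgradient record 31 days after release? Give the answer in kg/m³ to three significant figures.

For an instantaneous plane source, C(x,t) = M/(n_e·A·√(4πDt)) · exp(−(x−vt)²/(4Dt)), with n_e·A the pore (flow) area.
Plume center vt = 0.59 × 31 = 18.29 m, so the well at 11 m is 7.29 m upgradient of the peak.
√(4πDt) = 19.24 m, giving peak height M/(n_e·A·√(4πDt)) = 0.24/(0.24 × 42 × 19.24) = 0.001238 kg/m³.
(x−vt)²/(4Dt) = (-7.29)²/(4 × 0.95 × 31) = 0.4511; exp(−0.4511) = 0.6369.
C = 0.001238 × 0.6369 = 0.000788 kg/m³.

0.000788 kg/m³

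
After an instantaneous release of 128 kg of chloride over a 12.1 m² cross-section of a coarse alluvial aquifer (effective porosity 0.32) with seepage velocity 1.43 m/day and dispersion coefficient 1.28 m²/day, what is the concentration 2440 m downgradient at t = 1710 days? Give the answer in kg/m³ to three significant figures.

0.199 kg/m³

For an instantaneous plane source, C(x,t) = M/(n_e·A·√(4πDt)) · exp(−(x−vt)²/(4Dt)), with n_e·A the pore (flow) area.
Plume center vt = 1.43 × 1710 = 2445.3 m, so the well at 2440 m is 5.3 m upgradient of the peak.
√(4πDt) = 165.8 m, giving peak height M/(n_e·A·√(4πDt)) = 128/(0.32 × 12.1 × 165.8) = 0.1994 kg/m³.
(x−vt)²/(4Dt) = (-5.3)²/(4 × 1.28 × 1710) = 0.003208; exp(−0.003208) = 0.9968.
C = 0.1994 × 0.9968 = 0.199 kg/m³.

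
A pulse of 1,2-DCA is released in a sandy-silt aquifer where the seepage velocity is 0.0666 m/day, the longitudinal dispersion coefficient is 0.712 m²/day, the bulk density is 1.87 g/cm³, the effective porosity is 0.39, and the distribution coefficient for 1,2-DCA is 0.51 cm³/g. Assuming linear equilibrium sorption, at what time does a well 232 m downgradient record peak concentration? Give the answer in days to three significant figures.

Retardation factor R = 1 + ρ_b·K_d/n = 1 + 1.87 × 0.51/0.39 = 3.445.
Sorption retards both mechanisms: v_R = v/R = 0.01933 m/day, D_R = D/R = 0.2067 m²/day.
Peak time from v_R²t² + 2D_R t − x² = 0: t = (√(D_R² + v_R²x²) − D_R)/v_R².
√(D_R² + v_R²x²) = √(0.2067² + 0.01933² × 232²) = 4.489; v_R² = 0.0003736.
t = (4.489 − 0.2067)/0.0003736 = 11500 days.

11500 days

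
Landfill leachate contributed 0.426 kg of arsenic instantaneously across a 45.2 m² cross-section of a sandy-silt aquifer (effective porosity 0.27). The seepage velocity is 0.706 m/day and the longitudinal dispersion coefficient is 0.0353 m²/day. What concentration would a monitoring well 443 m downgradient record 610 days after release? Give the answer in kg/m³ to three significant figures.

0.000362 kg/m³

For an instantaneous plane source, C(x,t) = M/(n_e·A·√(4πDt)) · exp(−(x−vt)²/(4Dt)), with n_e·A the pore (flow) area.
Plume center vt = 0.706 × 610 = 430.66 m, so the well at 443 m is 12.34 m downgradient of the peak.
√(4πDt) = 16.45 m, giving peak height M/(n_e·A·√(4πDt)) = 0.426/(0.27 × 45.2 × 16.45) = 0.002122 kg/m³.
(x−vt)²/(4Dt) = (12.34)²/(4 × 0.0353 × 610) = 1.768; exp(−1.768) = 0.1707.
C = 0.002122 × 0.1707 = 0.000362 kg/m³.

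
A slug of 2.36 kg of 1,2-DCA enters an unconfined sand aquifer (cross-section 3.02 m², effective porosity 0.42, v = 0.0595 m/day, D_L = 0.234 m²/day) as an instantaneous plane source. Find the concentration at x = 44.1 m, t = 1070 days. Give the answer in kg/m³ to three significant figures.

For an instantaneous plane source, C(x,t) = M/(n_e·A·√(4πDt)) · exp(−(x−vt)²/(4Dt)), with n_e·A the pore (flow) area.
Plume center vt = 0.0595 × 1070 = 63.665 m, so the well at 44.1 m is 19.565 m upgradient of the peak.
√(4πDt) = 56.09 m, giving peak height M/(n_e·A·√(4πDt)) = 2.36/(0.42 × 3.02 × 56.09) = 0.03317 kg/m³.
(x−vt)²/(4Dt) = (-19.565)²/(4 × 0.234 × 1070) = 0.3822; exp(−0.3822) = 0.6824.
C = 0.03317 × 0.6824 = 0.0226 kg/m³.

0.0226 kg/m³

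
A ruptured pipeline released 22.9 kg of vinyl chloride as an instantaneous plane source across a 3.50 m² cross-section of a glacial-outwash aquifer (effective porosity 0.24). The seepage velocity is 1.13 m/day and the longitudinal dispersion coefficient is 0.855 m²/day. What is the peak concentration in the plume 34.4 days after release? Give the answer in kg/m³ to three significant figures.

1.42 kg/m³

The peak of an instantaneous 1D plume sits at x = vt; there the Gaussian factor is 1 and C_max = M/(n_e·A·√(4πDt)), where n_e·A is the pore area the mass is dissolved in.
√(4πDt) = √(4π × 0.855 × 34.4) = 19.23 m, so C_max = 22.9/(0.24 × 3.50 × 19.23) = 1.42 kg/m³.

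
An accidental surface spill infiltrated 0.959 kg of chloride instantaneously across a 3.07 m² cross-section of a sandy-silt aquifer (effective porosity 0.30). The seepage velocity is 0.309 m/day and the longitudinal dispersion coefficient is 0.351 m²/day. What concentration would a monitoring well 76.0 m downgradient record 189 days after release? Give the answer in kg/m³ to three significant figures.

For an instantaneous plane source, C(x,t) = M/(n_e·A·√(4πDt)) · exp(−(x−vt)²/(4Dt)), with n_e·A the pore (flow) area.
Plume center vt = 0.309 × 189 = 58.401 m, so the well at 76.0 m is 17.599 m downgradient of the peak.
√(4πDt) = 28.87 m, giving peak height M/(n_e·A·√(4πDt)) = 0.959/(0.30 × 3.07 × 28.87) = 0.03607 kg/m³.
(x−vt)²/(4Dt) = (17.599)²/(4 × 0.351 × 189) = 1.167; exp(−1.167) = 0.3113.
C = 0.03607 × 0.3113 = 0.0112 kg/m³.

0.0112 kg/m³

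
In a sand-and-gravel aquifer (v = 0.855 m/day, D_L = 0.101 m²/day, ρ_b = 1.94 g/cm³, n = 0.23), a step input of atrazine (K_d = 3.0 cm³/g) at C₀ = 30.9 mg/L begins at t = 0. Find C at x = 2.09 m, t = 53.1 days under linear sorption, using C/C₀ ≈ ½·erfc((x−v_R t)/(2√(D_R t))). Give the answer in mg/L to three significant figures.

8.79 mg/L

Retardation factor R = 1 + ρ_b·K_d/n = 1 + 1.94 × 3.0/0.23 = 26.30.
Sorption retards both mechanisms: v_R = v/R = 0.03251 m/day, D_R = D/R = 0.003840 m²/day.
v_R·t = 0.03251 × 53.1 = 1.726281 m; 2√(D_R t) = 0.9031 m; argument = (2.09 − 1.726281)/0.9031 = 0.4027.
C = C₀ × ½·erfc(0.4027) = 30.9 × 0.2845 = 8.79 mg/L.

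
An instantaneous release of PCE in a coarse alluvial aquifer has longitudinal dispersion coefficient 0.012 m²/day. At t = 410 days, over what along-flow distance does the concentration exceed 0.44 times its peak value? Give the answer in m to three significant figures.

8.04 m

The plume is Gaussian with σ = √(2Dt) = √(2 × 0.012 × 410) = 3.137 m.
C/C_peak = exp(−Δx²/(2σ²)) = 0.44 ⇒ Δx = σ·√(−2 ln 0.44) = 3.137 × 1.281 = 4.018 m.
Width = 2Δx = 8.04 m.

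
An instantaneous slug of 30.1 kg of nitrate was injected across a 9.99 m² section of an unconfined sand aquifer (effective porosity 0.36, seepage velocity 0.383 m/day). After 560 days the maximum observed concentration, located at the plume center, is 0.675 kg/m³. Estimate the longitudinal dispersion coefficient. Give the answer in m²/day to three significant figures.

At the plume center C_max = M/(n_e·A·√(4πDt)), so D = M²/(4πt·(n_e·A·C_max)²).
n_e·A·C_max = 0.36 × 9.99 × 0.675 = 2.428 kg/m.
D = 30.1²/(4π × 560 × 2.428²) = 0.0218 m²/day.

0.0218 m²/day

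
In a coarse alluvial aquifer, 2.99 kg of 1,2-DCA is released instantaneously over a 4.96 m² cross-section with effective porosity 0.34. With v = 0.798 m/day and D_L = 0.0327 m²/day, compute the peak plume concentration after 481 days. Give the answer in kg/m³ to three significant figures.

The peak of an instantaneous 1D plume sits at x = vt; there the Gaussian factor is 1 and C_max = M/(n_e·A·√(4πDt)), where n_e·A is the pore area the mass is dissolved in.
√(4πDt) = √(4π × 0.0327 × 481) = 14.06 m, so C_max = 2.99/(0.34 × 4.96 × 14.06) = 0.126 kg/m³.

0.126 kg/m³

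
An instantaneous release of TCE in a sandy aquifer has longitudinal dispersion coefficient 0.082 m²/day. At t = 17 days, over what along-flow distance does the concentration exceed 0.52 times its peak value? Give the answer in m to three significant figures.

3.82 m

The plume is Gaussian with σ = √(2Dt) = √(2 × 0.082 × 17) = 1.670 m.
C/C_peak = exp(−Δx²/(2σ²)) = 0.52 ⇒ Δx = σ·√(−2 ln 0.52) = 1.670 × 1.144 = 1.910 m.
Width = 2Δx = 3.82 m.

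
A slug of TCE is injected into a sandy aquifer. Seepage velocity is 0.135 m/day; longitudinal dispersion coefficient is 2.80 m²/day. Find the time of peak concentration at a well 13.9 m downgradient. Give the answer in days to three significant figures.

31.3 days

For the 1D instantaneous-source solution, setting ∂C/∂t = 0 at fixed x gives v²t² + 2Dt − x² = 0, so t = (√(D² + v²x²) − D)/v².
√(D² + v²x²) = √(2.80² + 0.135² × 13.9²) = 3.371; v² = 0.018225.
t = (3.371 − 2.80)/0.018225 = 31.3 days (vs. the pure-advection estimate x/v = 103 d).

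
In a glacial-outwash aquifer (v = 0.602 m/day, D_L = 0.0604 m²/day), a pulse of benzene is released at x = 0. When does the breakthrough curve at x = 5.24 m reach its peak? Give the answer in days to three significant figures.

For the 1D instantaneous-source solution, setting ∂C/∂t = 0 at fixed x gives v²t² + 2Dt − x² = 0, so t = (√(D² + v²x²) − D)/v².
√(D² + v²x²) = √(0.0604² + 0.602² × 5.24²) = 3.155; v² = 0.362404.
t = (3.155 − 0.0604)/0.362404 = 8.54 days (vs. the pure-advection estimate x/v = 8.70 d).

8.54 days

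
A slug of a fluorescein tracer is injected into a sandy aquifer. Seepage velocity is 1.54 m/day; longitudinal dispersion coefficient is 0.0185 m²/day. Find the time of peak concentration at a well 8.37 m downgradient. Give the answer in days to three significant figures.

For the 1D instantaneous-source solution, setting ∂C/∂t = 0 at fixed x gives v²t² + 2Dt − x² = 0, so t = (√(D² + v²x²) − D)/v².
√(D² + v²x²) = √(0.0185² + 1.54² × 8.37²) = 12.89; v² = 2.3716.
t = (12.89 − 0.0185)/2.3716 = 5.43 days (vs. the pure-advection estimate x/v = 5.44 d).

5.43 days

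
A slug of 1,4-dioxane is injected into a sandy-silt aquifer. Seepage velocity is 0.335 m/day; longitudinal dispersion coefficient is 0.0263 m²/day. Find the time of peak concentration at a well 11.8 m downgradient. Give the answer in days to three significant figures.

For the 1D instantaneous-source solution, setting ∂C/∂t = 0 at fixed x gives v²t² + 2Dt − x² = 0, so t = (√(D² + v²x²) − D)/v².
√(D² + v²x²) = √(0.0263² + 0.335² × 11.8²) = 3.953; v² = 0.112225.
t = (3.953 − 0.0263)/0.112225 = 35.0 days (vs. the pure-advection estimate x/v = 35.2 d).

35.0 days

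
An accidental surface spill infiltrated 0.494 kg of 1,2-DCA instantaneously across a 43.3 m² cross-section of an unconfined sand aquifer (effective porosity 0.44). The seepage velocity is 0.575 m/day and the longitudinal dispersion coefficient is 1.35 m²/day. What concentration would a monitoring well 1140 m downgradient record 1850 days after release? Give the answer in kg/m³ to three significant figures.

8.18e-05 kg/m³

For an instantaneous plane source, C(x,t) = M/(n_e·A·√(4πDt)) · exp(−(x−vt)²/(4Dt)), with n_e·A the pore (flow) area.
Plume center vt = 0.575 × 1850 = 1063.75 m, so the well at 1140 m is 76.25 m downgradient of the peak.
√(4πDt) = 177.2 m, giving peak height M/(n_e·A·√(4πDt)) = 0.494/(0.44 × 43.3 × 177.2) = 0.0001463 kg/m³.
(x−vt)²/(4Dt) = (76.25)²/(4 × 1.35 × 1850) = 0.5820; exp(−0.5820) = 0.5588.
C = 0.0001463 × 0.5588 = 8.18e-05 kg/m³.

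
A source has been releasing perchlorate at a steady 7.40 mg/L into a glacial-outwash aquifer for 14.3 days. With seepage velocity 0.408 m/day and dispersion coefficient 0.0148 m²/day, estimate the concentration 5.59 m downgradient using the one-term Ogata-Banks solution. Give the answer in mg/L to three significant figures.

4.78 mg/L

For a continuous step input, C/C₀ ≈ ½·erfc((x−vt)/(2√(Dt))).
vt = 0.408 × 14.3 = 5.8344 m and 2√(Dt) = 2√(0.0148 × 14.3) = 0.9201 m.
Argument (x−vt)/(2√(Dt)) = (5.59 − 5.8344)/0.9201 = -0.2656; ½·erfc(-0.2656) = 0.6464.
C = 7.40 × 0.6464 = 4.78 mg/L.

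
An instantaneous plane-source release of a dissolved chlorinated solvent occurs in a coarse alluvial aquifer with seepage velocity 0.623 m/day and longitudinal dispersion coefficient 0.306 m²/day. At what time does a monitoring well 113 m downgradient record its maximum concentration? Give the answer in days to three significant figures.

181 days

For the 1D instantaneous-source solution, setting ∂C/∂t = 0 at fixed x gives v²t² + 2Dt − x² = 0, so t = (√(D² + v²x²) − D)/v².
√(D² + v²x²) = √(0.306² + 0.623² × 113²) = 70.40; v² = 0.388129.
t = (70.40 − 0.306)/0.388129 = 181 days (vs. the pure-advection estimate x/v = 181 d).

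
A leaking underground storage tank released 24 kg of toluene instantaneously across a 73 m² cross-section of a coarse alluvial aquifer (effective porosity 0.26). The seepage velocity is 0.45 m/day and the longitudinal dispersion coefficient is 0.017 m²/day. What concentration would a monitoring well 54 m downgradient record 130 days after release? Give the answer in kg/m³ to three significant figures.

For an instantaneous plane source, C(x,t) = M/(n_e·A·√(4πDt)) · exp(−(x−vt)²/(4Dt)), with n_e·A the pore (flow) area.
Plume center vt = 0.45 × 130 = 58.5 m, so the well at 54 m is 4.5 m upgradient of the peak.
√(4πDt) = 5.270 m, giving peak height M/(n_e·A·√(4πDt)) = 24/(0.26 × 73 × 5.270) = 0.2399 kg/m³.
(x−vt)²/(4Dt) = (-4.5)²/(4 × 0.017 × 130) = 2.291; exp(−2.291) = 0.1012.
C = 0.2399 × 0.1012 = 0.0243 kg/m³.

0.0243 kg/m³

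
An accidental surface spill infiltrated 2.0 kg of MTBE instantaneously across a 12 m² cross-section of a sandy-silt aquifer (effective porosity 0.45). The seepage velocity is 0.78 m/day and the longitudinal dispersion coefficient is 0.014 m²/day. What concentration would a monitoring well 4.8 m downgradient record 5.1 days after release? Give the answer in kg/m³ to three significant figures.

For an instantaneous plane source, C(x,t) = M/(n_e·A·√(4πDt)) · exp(−(x−vt)²/(4Dt)), with n_e·A the pore (flow) area.
Plume center vt = 0.78 × 5.1 = 3.978 m, so the well at 4.8 m is 0.822 m downgradient of the peak.
√(4πDt) = 0.9472 m, giving peak height M/(n_e·A·√(4πDt)) = 2.0/(0.45 × 12 × 0.9472) = 0.3910 kg/m³.
(x−vt)²/(4Dt) = (0.822)²/(4 × 0.014 × 5.1) = 2.366; exp(−2.366) = 0.09386.
C = 0.3910 × 0.09386 = 0.0367 kg/m³.

0.0367 kg/m³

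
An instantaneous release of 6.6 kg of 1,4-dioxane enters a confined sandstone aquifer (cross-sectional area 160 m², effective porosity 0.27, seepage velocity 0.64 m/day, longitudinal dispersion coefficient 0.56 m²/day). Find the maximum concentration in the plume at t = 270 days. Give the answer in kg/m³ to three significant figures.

0.00350 kg/m³

The peak of an instantaneous 1D plume sits at x = vt; there the Gaussian factor is 1 and C_max = M/(n_e·A·√(4πDt)), where n_e·A is the pore area the mass is dissolved in.
√(4πDt) = √(4π × 0.56 × 270) = 43.59 m, so C_max = 6.6/(0.27 × 160 × 43.59) = 0.00350 kg/m³.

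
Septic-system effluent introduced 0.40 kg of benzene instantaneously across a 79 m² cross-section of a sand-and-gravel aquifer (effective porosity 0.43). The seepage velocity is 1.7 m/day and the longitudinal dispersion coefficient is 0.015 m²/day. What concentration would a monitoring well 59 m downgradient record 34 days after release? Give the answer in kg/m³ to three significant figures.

For an instantaneous plane source, C(x,t) = M/(n_e·A·√(4πDt)) · exp(−(x−vt)²/(4Dt)), with n_e·A the pore (flow) area.
Plume center vt = 1.7 × 34 = 57.8 m, so the well at 59 m is 1.2 m downgradient of the peak.
√(4πDt) = 2.532 m, giving peak height M/(n_e·A·√(4πDt)) = 0.40/(0.43 × 79 × 2.532) = 0.004651 kg/m³.
(x−vt)²/(4Dt) = (1.2)²/(4 × 0.015 × 34) = 0.7059; exp(−0.7059) = 0.4937.
C = 0.004651 × 0.4937 = 0.00230 kg/m³.

0.00230 kg/m³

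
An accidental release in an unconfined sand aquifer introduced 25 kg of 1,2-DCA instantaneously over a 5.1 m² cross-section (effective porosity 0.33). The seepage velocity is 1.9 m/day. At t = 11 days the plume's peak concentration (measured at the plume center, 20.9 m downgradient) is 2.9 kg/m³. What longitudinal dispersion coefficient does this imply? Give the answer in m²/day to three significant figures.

At the plume center C_max = M/(n_e·A·√(4πDt)), so D = M²/(4πt·(n_e·A·C_max)²).
n_e·A·C_max = 0.33 × 5.1 × 2.9 = 4.881 kg/m.
D = 25²/(4π × 11 × 4.881²) = 0.190 m²/day.

0.190 m²/day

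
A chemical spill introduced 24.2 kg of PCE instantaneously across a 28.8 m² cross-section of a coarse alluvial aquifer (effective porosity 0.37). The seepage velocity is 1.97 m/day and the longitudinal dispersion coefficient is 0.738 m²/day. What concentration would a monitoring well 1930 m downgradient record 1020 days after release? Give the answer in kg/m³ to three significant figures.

0.00288 kg/m³

For an instantaneous plane source, C(x,t) = M/(n_e·A·√(4πDt)) · exp(−(x−vt)²/(4Dt)), with n_e·A the pore (flow) area.
Plume center vt = 1.97 × 1020 = 2009.4 m, so the well at 1930 m is 79.4 m upgradient of the peak.
√(4πDt) = 97.26 m, giving peak height M/(n_e·A·√(4πDt)) = 24.2/(0.37 × 28.8 × 97.26) = 0.02335 kg/m³.
(x−vt)²/(4Dt) = (-79.4)²/(4 × 0.738 × 1020) = 2.094; exp(−2.094) = 0.1232.
C = 0.02335 × 0.1232 = 0.00288 kg/m³.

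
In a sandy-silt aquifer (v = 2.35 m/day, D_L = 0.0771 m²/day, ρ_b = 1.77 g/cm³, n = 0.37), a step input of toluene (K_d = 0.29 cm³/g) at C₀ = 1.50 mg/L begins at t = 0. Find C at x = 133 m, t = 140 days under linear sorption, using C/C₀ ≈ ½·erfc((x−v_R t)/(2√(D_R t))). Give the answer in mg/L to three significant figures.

1.42 mg/L

Retardation factor R = 1 + ρ_b·K_d/n = 1 + 1.77 × 0.29/0.37 = 2.387.
Sorption retards both mechanisms: v_R = v/R = 0.9845 m/day, D_R = D/R = 0.03230 m²/day.
v_R·t = 0.9845 × 140 = 137.83 m; 2√(D_R t) = 4.253 m; argument = (133 − 137.83)/4.253 = -1.136.
C = C₀ × ½·erfc(-1.136) = 1.50 × 0.9459 = 1.42 mg/L.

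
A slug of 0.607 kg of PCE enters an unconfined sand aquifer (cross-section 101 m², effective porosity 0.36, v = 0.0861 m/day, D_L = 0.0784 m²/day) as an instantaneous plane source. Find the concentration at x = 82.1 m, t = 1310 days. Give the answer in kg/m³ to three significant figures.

4.69e-05 kg/m³

For an instantaneous plane source, C(x,t) = M/(n_e·A·√(4πDt)) · exp(−(x−vt)²/(4Dt)), with n_e·A the pore (flow) area.
Plume center vt = 0.0861 × 1310 = 112.791 m, so the well at 82.1 m is 30.691 m upgradient of the peak.
√(4πDt) = 35.93 m, giving peak height M/(n_e·A·√(4πDt)) = 0.607/(0.36 × 101 × 35.93) = 0.0004646 kg/m³.
(x−vt)²/(4Dt) = (-30.691)²/(4 × 0.0784 × 1310) = 2.293; exp(−2.293) = 0.1010.
C = 0.0004646 × 0.1010 = 4.69e-05 kg/m³.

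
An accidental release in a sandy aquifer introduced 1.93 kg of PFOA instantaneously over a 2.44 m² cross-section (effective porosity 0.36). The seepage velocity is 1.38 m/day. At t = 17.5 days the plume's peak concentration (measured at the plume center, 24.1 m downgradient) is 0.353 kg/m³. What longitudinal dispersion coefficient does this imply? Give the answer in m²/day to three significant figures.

At the plume center C_max = M/(n_e·A·√(4πDt)), so D = M²/(4πt·(n_e·A·C_max)²).
n_e·A·C_max = 0.36 × 2.44 × 0.353 = 0.3101 kg/m.
D = 1.93²/(4π × 17.5 × 0.3101²) = 0.176 m²/day.

0.176 m²/day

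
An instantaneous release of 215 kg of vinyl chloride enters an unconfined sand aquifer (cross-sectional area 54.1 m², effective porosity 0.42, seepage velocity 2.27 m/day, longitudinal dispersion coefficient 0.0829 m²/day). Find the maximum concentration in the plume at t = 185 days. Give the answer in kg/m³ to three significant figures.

0.682 kg/m³

The peak of an instantaneous 1D plume sits at x = vt; there the Gaussian factor is 1 and C_max = M/(n_e·A·√(4πDt)), where n_e·A is the pore area the mass is dissolved in.
√(4πDt) = √(4π × 0.0829 × 185) = 13.88 m, so C_max = 215/(0.42 × 54.1 × 13.88) = 0.682 kg/m³.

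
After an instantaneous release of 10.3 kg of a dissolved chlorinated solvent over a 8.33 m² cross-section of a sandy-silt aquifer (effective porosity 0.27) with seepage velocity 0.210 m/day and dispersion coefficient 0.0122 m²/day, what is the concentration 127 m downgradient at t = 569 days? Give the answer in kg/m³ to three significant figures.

0.0643 kg/m³

For an instantaneous plane source, C(x,t) = M/(n_e·A·√(4πDt)) · exp(−(x−vt)²/(4Dt)), with n_e·A the pore (flow) area.
Plume center vt = 0.210 × 569 = 119.49 m, so the well at 127 m is 7.51 m downgradient of the peak.
√(4πDt) = 9.340 m, giving peak height M/(n_e·A·√(4πDt)) = 10.3/(0.27 × 8.33 × 9.340) = 0.4903 kg/m³.
(x−vt)²/(4Dt) = (7.51)²/(4 × 0.0122 × 569) = 2.031; exp(−2.031) = 0.1312.
C = 0.4903 × 0.1312 = 0.0643 kg/m³.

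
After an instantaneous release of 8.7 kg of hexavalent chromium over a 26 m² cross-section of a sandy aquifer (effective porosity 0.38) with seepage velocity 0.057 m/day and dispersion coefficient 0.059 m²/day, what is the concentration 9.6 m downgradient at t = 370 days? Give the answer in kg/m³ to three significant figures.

0.0117 kg/m³

For an instantaneous plane source, C(x,t) = M/(n_e·A·√(4πDt)) · exp(−(x−vt)²/(4Dt)), with n_e·A the pore (flow) area.
Plume center vt = 0.057 × 370 = 21.09 m, so the well at 9.6 m is 11.49 m upgradient of the peak.
√(4πDt) = 16.56 m, giving peak height M/(n_e·A·√(4πDt)) = 8.7/(0.38 × 26 × 16.56) = 0.05317 kg/m³.
(x−vt)²/(4Dt) = (-11.49)²/(4 × 0.059 × 370) = 1.512; exp(−1.512) = 0.2205.
C = 0.05317 × 0.2205 = 0.0117 kg/m³.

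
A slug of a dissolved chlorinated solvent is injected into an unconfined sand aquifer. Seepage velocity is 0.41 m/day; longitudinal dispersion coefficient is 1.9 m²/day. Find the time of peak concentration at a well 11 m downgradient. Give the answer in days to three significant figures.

17.8 days

For the 1D instantaneous-source solution, setting ∂C/∂t = 0 at fixed x gives v²t² + 2Dt − x² = 0, so t = (√(D² + v²x²) − D)/v².
√(D² + v²x²) = √(1.9² + 0.41² × 11²) = 4.894; v² = 0.1681.
t = (4.894 − 1.9)/0.1681 = 17.8 days (vs. the pure-advection estimate x/v = 26.8 d).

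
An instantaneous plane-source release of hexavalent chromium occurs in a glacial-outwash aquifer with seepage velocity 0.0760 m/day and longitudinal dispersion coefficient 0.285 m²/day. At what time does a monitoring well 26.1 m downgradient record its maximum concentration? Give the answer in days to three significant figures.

298 days

For the 1D instantaneous-source solution, setting ∂C/∂t = 0 at fixed x gives v²t² + 2Dt − x² = 0, so t = (√(D² + v²x²) − D)/v².
√(D² + v²x²) = √(0.285² + 0.0760² × 26.1²) = 2.004; v² = 0.005776.
t = (2.004 − 0.285)/0.005776 = 298 days (vs. the pure-advection estimate x/v = 343 d).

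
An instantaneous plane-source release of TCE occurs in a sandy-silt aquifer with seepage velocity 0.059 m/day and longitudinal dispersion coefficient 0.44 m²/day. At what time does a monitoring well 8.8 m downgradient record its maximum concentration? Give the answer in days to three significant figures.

For the 1D instantaneous-source solution, setting ∂C/∂t = 0 at fixed x gives v²t² + 2Dt − x² = 0, so t = (√(D² + v²x²) − D)/v².
√(D² + v²x²) = √(0.44² + 0.059² × 8.8²) = 0.6806; v² = 0.003481.
t = (0.6806 − 0.44)/0.003481 = 69.1 days (vs. the pure-advection estimate x/v = 149 d).

69.1 days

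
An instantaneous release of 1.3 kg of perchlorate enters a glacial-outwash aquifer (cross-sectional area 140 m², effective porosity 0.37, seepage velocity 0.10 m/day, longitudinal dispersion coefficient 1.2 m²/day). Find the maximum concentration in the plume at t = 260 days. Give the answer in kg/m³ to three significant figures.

0.000401 kg/m³

The peak of an instantaneous 1D plume sits at x = vt; there the Gaussian factor is 1 and C_max = M/(n_e·A·√(4πDt)), where n_e·A is the pore area the mass is dissolved in.
√(4πDt) = √(4π × 1.2 × 260) = 62.62 m, so C_max = 1.3/(0.37 × 140 × 62.62) = 0.000401 kg/m³.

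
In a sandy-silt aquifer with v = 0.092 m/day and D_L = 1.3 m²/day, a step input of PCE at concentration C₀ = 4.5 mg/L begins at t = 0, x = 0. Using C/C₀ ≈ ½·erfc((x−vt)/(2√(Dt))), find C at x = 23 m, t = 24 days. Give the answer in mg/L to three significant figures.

0.0191 mg/L

For a continuous step input, C/C₀ ≈ ½·erfc((x−vt)/(2√(Dt))).
vt = 0.092 × 24 = 2.208 m and 2√(Dt) = 2√(1.3 × 24) = 11.17 m.
Argument (x−vt)/(2√(Dt)) = (23 − 2.208)/11.17 = 1.861; ½·erfc(1.861) = 0.004246.
C = 4.5 × 0.004246 = 0.0191 mg/L.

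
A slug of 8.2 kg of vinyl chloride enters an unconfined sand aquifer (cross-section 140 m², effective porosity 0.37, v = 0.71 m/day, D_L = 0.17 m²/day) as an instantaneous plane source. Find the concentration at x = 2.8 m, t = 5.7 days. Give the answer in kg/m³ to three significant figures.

0.0304 kg/m³

For an instantaneous plane source, C(x,t) = M/(n_e·A·√(4πDt)) · exp(−(x−vt)²/(4Dt)), with n_e·A the pore (flow) area.
Plume center vt = 0.71 × 5.7 = 4.047 m, so the well at 2.8 m is 1.247 m upgradient of the peak.
√(4πDt) = 3.490 m, giving peak height M/(n_e·A·√(4πDt)) = 8.2/(0.37 × 140 × 3.490) = 0.04536 kg/m³.
(x−vt)²/(4Dt) = (-1.247)²/(4 × 0.17 × 5.7) = 0.4012; exp(−0.4012) = 0.6695.
C = 0.04536 × 0.6695 = 0.0304 kg/m³.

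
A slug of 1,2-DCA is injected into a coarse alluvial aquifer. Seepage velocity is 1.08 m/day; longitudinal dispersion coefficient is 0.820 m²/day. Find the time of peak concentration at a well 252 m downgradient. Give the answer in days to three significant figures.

233 days

For the 1D instantaneous-source solution, setting ∂C/∂t = 0 at fixed x gives v²t² + 2Dt − x² = 0, so t = (√(D² + v²x²) − D)/v².
√(D² + v²x²) = √(0.820² + 1.08² × 252²) = 272.2; v² = 1.1664.
t = (272.2 − 0.820)/1.1664 = 233 days (vs. the pure-advection estimate x/v = 233 d).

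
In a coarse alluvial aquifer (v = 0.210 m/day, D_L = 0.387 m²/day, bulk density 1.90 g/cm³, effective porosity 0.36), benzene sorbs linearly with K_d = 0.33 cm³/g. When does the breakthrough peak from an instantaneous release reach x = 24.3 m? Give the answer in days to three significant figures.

Retardation factor R = 1 + ρ_b·K_d/n = 1 + 1.90 × 0.33/0.36 = 2.742.
Sorption retards both mechanisms: v_R = v/R = 0.07659 m/day, D_R = D/R = 0.1411 m²/day.
Peak time from v_R²t² + 2D_R t − x² = 0: t = (√(D_R² + v_R²x²) − D_R)/v_R².
√(D_R² + v_R²x²) = √(0.1411² + 0.07659² × 24.3²) = 1.866; v_R² = 0.005866.
t = (1.866 − 0.1411)/0.005866 = 294 days.

294 days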